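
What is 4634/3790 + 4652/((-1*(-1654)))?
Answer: 6323929/1567165 ≈ 4.0353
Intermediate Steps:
4634/3790 + 4652/((-1*(-1654))) = 4634*(1/3790) + 4652/1654 = 2317/1895 + 4652*(1/1654) = 2317/1895 + 2326/827 = 6323929/1567165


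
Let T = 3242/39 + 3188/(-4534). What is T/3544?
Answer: 910931/39166959 ≈ 0.023258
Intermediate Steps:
T = 7287448/88413 (T = 3242*(1/39) + 3188*(-1/4534) = 3242/39 - 1594/2267 = 7287448/88413 ≈ 82.425)
T/3544 = (7287448/88413)/3544 = (7287448/88413)*(1/3544) = 910931/39166959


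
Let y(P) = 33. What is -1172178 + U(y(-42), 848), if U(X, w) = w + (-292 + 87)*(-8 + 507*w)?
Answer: -89306570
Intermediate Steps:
U(X, w) = 1640 - 103934*w (U(X, w) = w - 205*(-8 + 507*w) = w + (1640 - 103935*w) = 1640 - 103934*w)
-1172178 + U(y(-42), 848) = -1172178 + (1640 - 103934*848) = -1172178 + (1640 - 88136032) = -1172178 - 88134392 = -89306570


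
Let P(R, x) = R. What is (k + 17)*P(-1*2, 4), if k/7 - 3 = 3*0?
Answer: -76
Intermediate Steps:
k = 21 (k = 21 + 7*(3*0) = 21 + 7*0 = 21 + 0 = 21)
(k + 17)*P(-1*2, 4) = (21 + 17)*(-1*2) = 38*(-2) = -76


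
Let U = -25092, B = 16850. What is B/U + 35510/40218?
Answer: 17778635/84095838 ≈ 0.21141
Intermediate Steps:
B/U + 35510/40218 = 16850/(-25092) + 35510/40218 = 16850*(-1/25092) + 35510*(1/40218) = -8425/12546 + 17755/20109 = 17778635/84095838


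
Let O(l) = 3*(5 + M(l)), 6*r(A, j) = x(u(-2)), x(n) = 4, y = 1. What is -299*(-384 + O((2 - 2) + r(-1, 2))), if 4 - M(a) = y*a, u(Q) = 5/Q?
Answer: 107341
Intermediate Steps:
M(a) = 4 - a
r(A, j) = 2/3 (r(A, j) = (1/6)*4 = 2/3)
O(l) = 27 - 3*l (O(l) = 3*(5 + (4 - l)) = 3*(9 - l) = 27 - 3*l)
-299*(-384 + O((2 - 2) + r(-1, 2))) = -299*(-384 + (27 - 3*((2 - 2) + 2/3))) = -299*(-384 + (27 - 3*(0 + 2/3))) = -299*(-384 + (27 - 3*2/3)) = -299*(-384 + (27 - 2)) = -299*(-384 + 25) = -299*(-359) = 107341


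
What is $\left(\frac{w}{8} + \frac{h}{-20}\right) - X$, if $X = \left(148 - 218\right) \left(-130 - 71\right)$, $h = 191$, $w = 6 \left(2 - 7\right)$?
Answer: $- \frac{140833}{10} \approx -14083.0$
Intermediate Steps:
$w = -30$ ($w = 6 \left(-5\right) = -30$)
$X = 14070$ ($X = \left(-70\right) \left(-201\right) = 14070$)
$\left(\frac{w}{8} + \frac{h}{-20}\right) - X = \left(- \frac{30}{8} + \frac{191}{-20}\right) - 14070 = \left(\left(-30\right) \frac{1}{8} + 191 \left(- \frac{1}{20}\right)\right) - 14070 = \left(- \frac{15}{4} - \frac{191}{20}\right) - 14070 = - \frac{133}{10} - 14070 = - \frac{140833}{10}$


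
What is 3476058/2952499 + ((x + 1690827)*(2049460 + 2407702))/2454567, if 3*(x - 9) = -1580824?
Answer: 45949771197136149850/21741319838799 ≈ 2.1135e+6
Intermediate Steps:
x = -1580797/3 (x = 9 + (1/3)*(-1580824) = 9 - 1580824/3 = -1580797/3 ≈ -5.2693e+5)
3476058/2952499 + ((x + 1690827)*(2049460 + 2407702))/2454567 = 3476058/2952499 + ((-1580797/3 + 1690827)*(2049460 + 2407702))/2454567 = 3476058*(1/2952499) + ((3491684/3)*4457162)*(1/2454567) = 3476058/2952499 + (15563001240808/3)*(1/2454567) = 3476058/2952499 + 15563001240808/7363701 = 45949771197136149850/21741319838799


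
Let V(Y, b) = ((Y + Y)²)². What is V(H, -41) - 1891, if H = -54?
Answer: 136047005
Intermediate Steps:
V(Y, b) = 16*Y⁴ (V(Y, b) = ((2*Y)²)² = (4*Y²)² = 16*Y⁴)
V(H, -41) - 1891 = 16*(-54)⁴ - 1891 = 16*8503056 - 1891 = 136048896 - 1891 = 136047005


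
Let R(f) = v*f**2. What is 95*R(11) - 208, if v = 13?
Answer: 149227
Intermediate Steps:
R(f) = 13*f**2
95*R(11) - 208 = 95*(13*11**2) - 208 = 95*(13*121) - 208 = 95*1573 - 208 = 149435 - 208 = 149227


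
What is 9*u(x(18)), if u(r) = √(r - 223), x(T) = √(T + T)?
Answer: 9*I*√217 ≈ 132.58*I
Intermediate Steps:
x(T) = √2*√T (x(T) = √(2*T) = √2*√T)
u(r) = √(-223 + r)
9*u(x(18)) = 9*√(-223 + √2*√18) = 9*√(-223 + √2*(3*√2)) = 9*√(-223 + 6) = 9*√(-217) = 9*(I*√217) = 9*I*√217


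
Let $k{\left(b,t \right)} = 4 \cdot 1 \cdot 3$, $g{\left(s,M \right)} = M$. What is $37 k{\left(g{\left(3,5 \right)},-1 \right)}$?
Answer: $444$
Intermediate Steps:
$k{\left(b,t \right)} = 12$ ($k{\left(b,t \right)} = 4 \cdot 3 = 12$)
$37 k{\left(g{\left(3,5 \right)},-1 \right)} = 37 \cdot 12 = 444$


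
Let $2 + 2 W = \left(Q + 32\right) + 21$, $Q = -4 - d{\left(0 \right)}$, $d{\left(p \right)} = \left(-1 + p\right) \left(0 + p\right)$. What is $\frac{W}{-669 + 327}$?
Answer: $- \frac{47}{684} \approx -0.068713$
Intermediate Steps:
$d{\left(p \right)} = p \left(-1 + p\right)$ ($d{\left(p \right)} = \left(-1 + p\right) p = p \left(-1 + p\right)$)
$Q = -4$ ($Q = -4 - 0 \left(-1 + 0\right) = -4 - 0 \left(-1\right) = -4 - 0 = -4 + 0 = -4$)
$W = \frac{47}{2}$ ($W = -1 + \frac{\left(-4 + 32\right) + 21}{2} = -1 + \frac{28 + 21}{2} = -1 + \frac{1}{2} \cdot 49 = -1 + \frac{49}{2} = \frac{47}{2} \approx 23.5$)
$\frac{W}{-669 + 327} = \frac{47}{2 \left(-669 + 327\right)} = \frac{47}{2 \left(-342\right)} = \frac{47}{2} \left(- \frac{1}{342}\right) = - \frac{47}{684}$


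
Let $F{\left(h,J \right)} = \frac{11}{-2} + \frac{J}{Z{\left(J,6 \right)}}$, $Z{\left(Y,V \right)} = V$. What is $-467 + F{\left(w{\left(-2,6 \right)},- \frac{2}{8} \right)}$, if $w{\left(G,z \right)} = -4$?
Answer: $- \frac{11341}{24} \approx -472.54$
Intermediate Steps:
$F{\left(h,J \right)} = - \frac{11}{2} + \frac{J}{6}$ ($F{\left(h,J \right)} = \frac{11}{-2} + \frac{J}{6} = 11 \left(- \frac{1}{2}\right) + J \frac{1}{6} = - \frac{11}{2} + \frac{J}{6}$)
$-467 + F{\left(w{\left(-2,6 \right)},- \frac{2}{8} \right)} = -467 - \left(\frac{11}{2} - \frac{\left(-2\right) \frac{1}{8}}{6}\right) = -467 + \left(- \frac{11}{2} + \frac{1}{6} \left(- \frac{1}{4}\right)\right) = -467 - \frac{133}{24} = - \frac{11341}{24}$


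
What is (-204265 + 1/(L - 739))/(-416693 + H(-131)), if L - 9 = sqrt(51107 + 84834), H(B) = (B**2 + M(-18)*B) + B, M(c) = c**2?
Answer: 27028276955/58499450871 + sqrt(135941)/175498352613 ≈ 0.46203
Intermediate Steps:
H(B) = B**2 + 325*B (H(B) = (B**2 + (-18)**2*B) + B = (B**2 + 324*B) + B = B**2 + 325*B)
L = 9 + sqrt(135941) (L = 9 + sqrt(51107 + 84834) = 9 + sqrt(135941) ≈ 377.70)
(-204265 + 1/(L - 739))/(-416693 + H(-131)) = (-204265 + 1/((9 + sqrt(135941)) - 739))/(-416693 - 131*(325 - 131)) = (-204265 + 1/(-730 + sqrt(135941)))/(-416693 - 131*194) = (-204265 + 1/(-730 + sqrt(135941)))/(-416693 - 25414) = (-204265 + 1/(-730 + sqrt(135941)))/(-442107) = (-204265 + 1/(-730 + sqrt(135941)))*(-1/442107) = 204265/442107 - 1/(442107*(-730 + sqrt(135941)))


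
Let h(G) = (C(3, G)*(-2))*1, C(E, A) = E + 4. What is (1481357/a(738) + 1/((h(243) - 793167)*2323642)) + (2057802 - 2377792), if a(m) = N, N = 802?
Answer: -117565030815270295412/369535271383001 ≈ -3.1814e+5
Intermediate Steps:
C(E, A) = 4 + E
h(G) = -14 (h(G) = ((4 + 3)*(-2))*1 = (7*(-2))*1 = -14*1 = -14)
a(m) = 802
(1481357/a(738) + 1/((h(243) - 793167)*2323642)) + (2057802 - 2377792) = (1481357/802 + 1/(-14 - 793167*2323642)) + (2057802 - 2377792) = (1481357*(1/802) + (1/2323642)/(-793181)) - 319990 = (1481357/802 - 1/793181*1/2323642) - 319990 = (1481357/802 - 1/1843068685202) - 319990 = 682560674576194578/369535271383001 - 319990 = -117565030815270295412/369535271383001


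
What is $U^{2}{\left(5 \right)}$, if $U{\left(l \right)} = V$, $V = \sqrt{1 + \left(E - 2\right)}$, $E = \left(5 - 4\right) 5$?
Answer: $4$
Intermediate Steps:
$E = 5$ ($E = 1 \cdot 5 = 5$)
$V = 2$ ($V = \sqrt{1 + \left(5 - 2\right)} = \sqrt{1 + 3} = \sqrt{4} = 2$)
$U{\left(l \right)} = 2$
$U^{2}{\left(5 \right)} = 2^{2} = 4$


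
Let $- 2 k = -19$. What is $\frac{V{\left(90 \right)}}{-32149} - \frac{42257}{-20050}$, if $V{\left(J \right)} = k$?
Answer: $\frac{679164909}{322293725} \approx 2.1073$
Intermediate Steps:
$k = \frac{19}{2}$ ($k = \left(- \frac{1}{2}\right) \left(-19\right) = \frac{19}{2} \approx 9.5$)
$V{\left(J \right)} = \frac{19}{2}$
$\frac{V{\left(90 \right)}}{-32149} - \frac{42257}{-20050} = \frac{19}{2 \left(-32149\right)} - \frac{42257}{-20050} = \frac{19}{2} \left(- \frac{1}{32149}\right) - - \frac{42257}{20050} = - \frac{19}{64298} + \frac{42257}{20050} = \frac{679164909}{322293725}$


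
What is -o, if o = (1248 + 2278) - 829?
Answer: -2697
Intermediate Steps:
o = 2697 (o = 3526 - 829 = 2697)
-o = -1*2697 = -2697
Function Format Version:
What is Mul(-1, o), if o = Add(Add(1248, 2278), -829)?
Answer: -2697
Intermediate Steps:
o = 2697 (o = Add(3526, -829) = 2697)
Mul(-1, o) = Mul(-1, 2697) = -2697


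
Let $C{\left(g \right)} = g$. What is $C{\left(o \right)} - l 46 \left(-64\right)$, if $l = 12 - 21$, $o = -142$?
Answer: $-26638$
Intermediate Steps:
$l = -9$
$C{\left(o \right)} - l 46 \left(-64\right) = -142 - \left(-9\right) 46 \left(-64\right) = -142 - \left(-414\right) \left(-64\right) = -142 - 26496 = -26638$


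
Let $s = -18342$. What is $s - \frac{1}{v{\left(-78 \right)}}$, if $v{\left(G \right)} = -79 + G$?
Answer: $- \frac{2879693}{157} \approx -18342.0$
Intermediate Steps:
$s - \frac{1}{v{\left(-78 \right)}} = -18342 - \frac{1}{-79 - 78} = -18342 - \frac{1}{-157} = -18342 - - \frac{1}{157} = -18342 + \frac{1}{157} = - \frac{2879693}{157}$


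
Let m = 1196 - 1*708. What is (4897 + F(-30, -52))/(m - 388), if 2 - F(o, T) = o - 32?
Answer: 4961/100 ≈ 49.610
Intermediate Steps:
F(o, T) = 34 - o (F(o, T) = 2 - (o - 32) = 2 - (-32 + o) = 2 + (32 - o) = 34 - o)
m = 488 (m = 1196 - 708 = 488)
(4897 + F(-30, -52))/(m - 388) = (4897 + (34 - 1*(-30)))/(488 - 388) = (4897 + (34 + 30))/100 = (4897 + 64)*(1/100) = 4961*(1/100) = 4961/100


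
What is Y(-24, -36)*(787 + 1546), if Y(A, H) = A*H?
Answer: 2015712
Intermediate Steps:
Y(-24, -36)*(787 + 1546) = (-24*(-36))*(787 + 1546) = 864*2333 = 2015712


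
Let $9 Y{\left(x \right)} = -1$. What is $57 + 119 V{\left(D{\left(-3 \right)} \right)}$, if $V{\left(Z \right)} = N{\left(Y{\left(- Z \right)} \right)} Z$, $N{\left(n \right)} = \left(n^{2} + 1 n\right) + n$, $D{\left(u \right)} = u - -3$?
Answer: $57$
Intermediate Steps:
$Y{\left(x \right)} = - \frac{1}{9}$ ($Y{\left(x \right)} = \frac{1}{9} \left(-1\right) = - \frac{1}{9}$)
$D{\left(u \right)} = 3 + u$ ($D{\left(u \right)} = u + 3 = 3 + u$)
$N{\left(n \right)} = n^{2} + 2 n$ ($N{\left(n \right)} = \left(n^{2} + n\right) + n = \left(n + n^{2}\right) + n = n^{2} + 2 n$)
$V{\left(Z \right)} = - \frac{17 Z}{81}$ ($V{\left(Z \right)} = - \frac{2 - \frac{1}{9}}{9} Z = \left(- \frac{1}{9}\right) \frac{17}{9} Z = - \frac{17 Z}{81}$)
$57 + 119 V{\left(D{\left(-3 \right)} \right)} = 57 + 119 \left(- \frac{17 \left(3 - 3\right)}{81}\right) = 57 + 119 \left(\left(- \frac{17}{81}\right) 0\right) = 57 + 119 \cdot 0 = 57 + 0 = 57$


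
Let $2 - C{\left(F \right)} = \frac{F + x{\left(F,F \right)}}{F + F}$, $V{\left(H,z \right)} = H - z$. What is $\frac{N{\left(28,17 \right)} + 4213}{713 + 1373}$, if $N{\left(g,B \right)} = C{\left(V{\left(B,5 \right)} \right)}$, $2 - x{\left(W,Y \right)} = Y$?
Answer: $\frac{50579}{25032} \approx 2.0206$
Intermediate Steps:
$x{\left(W,Y \right)} = 2 - Y$
$C{\left(F \right)} = 2 - \frac{1}{F}$ ($C{\left(F \right)} = 2 - \frac{F - \left(-2 + F\right)}{F + F} = 2 - \frac{2}{2 F} = 2 - 2 \frac{1}{2 F} = 2 - \frac{1}{F}$)
$N{\left(g,B \right)} = 2 - \frac{1}{-5 + B}$ ($N{\left(g,B \right)} = 2 - \frac{1}{B - 5} = 2 - \frac{1}{-5 + B}$)
$\frac{N{\left(28,17 \right)} + 4213}{713 + 1373} = \frac{\frac{-11 + 2 \cdot 17}{-5 + 17} + 4213}{713 + 1373} = \frac{\frac{-11 + 34}{12} + 4213}{2086} = \left(\frac{1}{12} \cdot 23 + 4213\right) \frac{1}{2086} = \left(\frac{23}{12} + 4213\right) \frac{1}{2086} = \frac{50579}{12} \cdot \frac{1}{2086} = \frac{50579}{25032}$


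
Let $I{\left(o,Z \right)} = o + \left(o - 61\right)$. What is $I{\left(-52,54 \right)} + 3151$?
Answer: $2986$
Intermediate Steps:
$I{\left(o,Z \right)} = -61 + 2 o$ ($I{\left(o,Z \right)} = o + \left(-61 + o\right) = -61 + 2 o$)
$I{\left(-52,54 \right)} + 3151 = \left(-61 + 2 \left(-52\right)\right) + 3151 = \left(-61 - 104\right) + 3151 = -165 + 3151 = 2986$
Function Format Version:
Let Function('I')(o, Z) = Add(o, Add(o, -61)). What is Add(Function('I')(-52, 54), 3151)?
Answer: 2986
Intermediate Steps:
Function('I')(o, Z) = Add(-61, Mul(2, o)) (Function('I')(o, Z) = Add(o, Add(-61, o)) = Add(-61, Mul(2, o)))
Add(Function('I')(-52, 54), 3151) = Add(Add(-61, Mul(2, -52)), 3151) = Add(Add(-61, -104), 3151) = Add(-165, 3151) = 2986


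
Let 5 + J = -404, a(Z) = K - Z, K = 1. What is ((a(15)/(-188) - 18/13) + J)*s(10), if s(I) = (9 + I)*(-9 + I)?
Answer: -9526581/1222 ≈ -7795.9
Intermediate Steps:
s(I) = (-9 + I)*(9 + I)
a(Z) = 1 - Z
J = -409 (J = -5 - 404 = -409)
((a(15)/(-188) - 18/13) + J)*s(10) = (((1 - 1*15)/(-188) - 18/13) - 409)*(-81 + 10**2) = (((1 - 15)*(-1/188) - 18*1/13) - 409)*(-81 + 100) = ((-14*(-1/188) - 18/13) - 409)*19 = ((7/94 - 18/13) - 409)*19 = (-1601/1222 - 409)*19 = -501399/1222*19 = -9526581/1222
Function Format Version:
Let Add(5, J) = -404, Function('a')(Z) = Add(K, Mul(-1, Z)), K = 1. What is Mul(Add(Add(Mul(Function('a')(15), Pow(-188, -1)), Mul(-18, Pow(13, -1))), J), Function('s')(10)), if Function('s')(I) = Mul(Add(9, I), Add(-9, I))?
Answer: Rational(-9526581, 1222) ≈ -7795.9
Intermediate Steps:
Function('s')(I) = Mul(Add(-9, I), Add(9, I))
Function('a')(Z) = Add(1, Mul(-1, Z))
J = -409 (J = Add(-5, -404) = -409)
Mul(Add(Add(Mul(Function('a')(15), Pow(-188, -1)), Mul(-18, Pow(13, -1))), J), Function('s')(10)) = Mul(Add(Add(Mul(Add(1, Mul(-1, 15)), Pow(-188, -1)), Mul(-18, Pow(13, -1))), -409), Add(-81, Pow(10, 2))) = Mul(Add(Add(Mul(Add(1, -15), Rational(-1, 188)), Mul(-18, Rational(1, 13))), -409), Add(-81, 100)) = Mul(Add(Add(Mul(-14, Rational(-1, 188)), Rational(-18, 13)), -409), 19) = Mul(Add(Add(Rational(7, 94), Rational(-18, 13)), -409), 19) = Mul(Add(Rational(-1601, 1222), -409), 19) = Mul(Rational(-501399, 1222), 19) = Rational(-9526581, 1222)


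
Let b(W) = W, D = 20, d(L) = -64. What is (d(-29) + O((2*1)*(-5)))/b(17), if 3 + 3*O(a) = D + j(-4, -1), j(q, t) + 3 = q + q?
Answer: -62/17 ≈ -3.6471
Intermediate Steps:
j(q, t) = -3 + 2*q (j(q, t) = -3 + (q + q) = -3 + 2*q)
O(a) = 2 (O(a) = -1 + (20 + (-3 + 2*(-4)))/3 = -1 + (20 + (-3 - 8))/3 = -1 + (20 - 11)/3 = -1 + (1/3)*9 = -1 + 3 = 2)
(d(-29) + O((2*1)*(-5)))/b(17) = (-64 + 2)/17 = -62*1/17 = -62/17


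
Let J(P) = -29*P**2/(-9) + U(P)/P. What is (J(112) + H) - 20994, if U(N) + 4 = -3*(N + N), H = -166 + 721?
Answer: 5033579/252 ≈ 19975.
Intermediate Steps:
H = 555
U(N) = -4 - 6*N (U(N) = -4 - 3*(N + N) = -4 - 6*N)
J(P) = 29*P**2/9 + (-4 - 6*P)/P (J(P) = -29*P**2/(-9) + (-4 - 6*P)/P = -29*P**2*(-1/9) + (-4 - 6*P)/P = 29*P**2/9 + (-4 - 6*P)/P)
(J(112) + H) - 20994 = ((-6 - 4/112 + (29/9)*112**2) + 555) - 20994 = ((-6 - 4*1/112 + (29/9)*12544) + 555) - 20994 = ((-6 - 1/28 + 363776/9) + 555) - 20994 = (10184207/252 + 555) - 20994 = 10324067/252 - 20994 = 5033579/252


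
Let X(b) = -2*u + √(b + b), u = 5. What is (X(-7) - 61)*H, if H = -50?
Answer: 3550 - 50*I*√14 ≈ 3550.0 - 187.08*I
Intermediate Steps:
X(b) = -10 + √2*√b (X(b) = -2*5 + √(b + b) = -10 + √(2*b) = -10 + √2*√b)
(X(-7) - 61)*H = ((-10 + √2*√(-7)) - 61)*(-50) = ((-10 + √2*(I*√7)) - 61)*(-50) = ((-10 + I*√14) - 61)*(-50) = (-71 + I*√14)*(-50) = 3550 - 50*I*√14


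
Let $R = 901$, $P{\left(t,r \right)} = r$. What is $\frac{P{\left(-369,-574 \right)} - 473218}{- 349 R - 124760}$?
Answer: $\frac{473792}{439209} \approx 1.0787$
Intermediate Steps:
$\frac{P{\left(-369,-574 \right)} - 473218}{- 349 R - 124760} = \frac{-574 - 473218}{\left(-349\right) 901 - 124760} = - \frac{473792}{-314449 - 124760} = - \frac{473792}{-439209} = \left(-473792\right) \left(- \frac{1}{439209}\right) = \frac{473792}{439209}$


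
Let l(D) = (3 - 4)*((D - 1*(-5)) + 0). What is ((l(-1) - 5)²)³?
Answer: 531441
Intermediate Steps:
l(D) = -5 - D (l(D) = -((D + 5) + 0) = -((5 + D) + 0) = -(5 + D) = -5 - D)
((l(-1) - 5)²)³ = (((-5 - 1*(-1)) - 5)²)³ = (((-5 + 1) - 5)²)³ = ((-4 - 5)²)³ = ((-9)²)³ = 81³ = 531441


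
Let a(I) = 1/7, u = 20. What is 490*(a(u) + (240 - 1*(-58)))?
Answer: 146090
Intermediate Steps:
a(I) = ⅐
490*(a(u) + (240 - 1*(-58))) = 490*(⅐ + (240 - 1*(-58))) = 490*(⅐ + (240 + 58)) = 490*(⅐ + 298) = 490*(2087/7) = 146090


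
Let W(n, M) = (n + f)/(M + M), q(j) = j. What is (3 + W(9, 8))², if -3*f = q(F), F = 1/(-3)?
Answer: 66049/5184 ≈ 12.741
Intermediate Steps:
F = -⅓ ≈ -0.33333
f = ⅑ (f = -⅓*(-⅓) = ⅑ ≈ 0.11111)
W(n, M) = (⅑ + n)/(2*M) (W(n, M) = (n + ⅑)/(M + M) = (⅑ + n)/((2*M)) = (⅑ + n)*(1/(2*M)) = (⅑ + n)/(2*M))
(3 + W(9, 8))² = (3 + (1/18)*(1 + 9*9)/8)² = (3 + (1/18)*(⅛)*(1 + 81))² = (3 + (1/18)*(⅛)*82)² = (3 + 41/72)² = (257/72)² = 66049/5184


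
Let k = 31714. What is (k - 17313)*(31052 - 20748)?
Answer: 148387904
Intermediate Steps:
(k - 17313)*(31052 - 20748) = (31714 - 17313)*(31052 - 20748) = 14401*10304 = 148387904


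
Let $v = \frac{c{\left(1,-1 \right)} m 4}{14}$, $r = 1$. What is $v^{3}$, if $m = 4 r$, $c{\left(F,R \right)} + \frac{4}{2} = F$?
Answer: $- \frac{512}{343} \approx -1.4927$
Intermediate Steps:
$c{\left(F,R \right)} = -2 + F$
$m = 4$ ($m = 4 \cdot 1 = 4$)
$v = - \frac{8}{7}$ ($v = \frac{\left(-2 + 1\right) 4 \cdot 4}{14} = \left(-1\right) 4 \cdot 4 \cdot \frac{1}{14} = \left(-4\right) 4 \cdot \frac{1}{14} = \left(-16\right) \frac{1}{14} = - \frac{8}{7} \approx -1.1429$)
$v^{3} = \left(- \frac{8}{7}\right)^{3} = - \frac{512}{343}$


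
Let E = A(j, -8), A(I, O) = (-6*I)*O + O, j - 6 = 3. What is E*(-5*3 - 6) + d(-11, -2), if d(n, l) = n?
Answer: -8915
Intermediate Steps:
j = 9 (j = 6 + 3 = 9)
A(I, O) = O - 6*I*O (A(I, O) = -6*I*O + O = O - 6*I*O)
E = 424 (E = -8*(1 - 6*9) = -8*(1 - 54) = -8*(-53) = 424)
E*(-5*3 - 6) + d(-11, -2) = 424*(-5*3 - 6) - 11 = 424*(-15 - 6) - 11 = 424*(-21) - 11 = -8904 - 11 = -8915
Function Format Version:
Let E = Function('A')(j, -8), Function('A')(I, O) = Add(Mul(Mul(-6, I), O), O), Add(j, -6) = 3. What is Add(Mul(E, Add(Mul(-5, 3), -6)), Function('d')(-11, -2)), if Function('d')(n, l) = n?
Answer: -8915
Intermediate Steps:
j = 9 (j = Add(6, 3) = 9)
Function('A')(I, O) = Add(O, Mul(-6, I, O)) (Function('A')(I, O) = Add(Mul(-6, I, O), O) = Add(O, Mul(-6, I, O)))
E = 424 (E = Mul(-8, Add(1, Mul(-6, 9))) = Mul(-8, Add(1, -54)) = Mul(-8, -53) = 424)
Add(Mul(E, Add(Mul(-5, 3), -6)), Function('d')(-11, -2)) = Add(Mul(424, Add(Mul(-5, 3), -6)), -11) = Add(Mul(424, Add(-15, -6)), -11) = Add(Mul(424, -21), -11) = Add(-8904, -11) = -8915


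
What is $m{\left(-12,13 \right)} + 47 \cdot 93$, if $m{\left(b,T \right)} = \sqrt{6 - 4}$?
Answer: $4371 + \sqrt{2} \approx 4372.4$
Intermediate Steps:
$m{\left(b,T \right)} = \sqrt{2}$
$m{\left(-12,13 \right)} + 47 \cdot 93 = \sqrt{2} + 47 \cdot 93 = \sqrt{2} + 4371 = 4371 + \sqrt{2}$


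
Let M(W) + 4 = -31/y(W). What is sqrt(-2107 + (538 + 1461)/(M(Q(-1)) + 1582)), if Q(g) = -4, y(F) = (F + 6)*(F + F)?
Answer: 3*I*sqrt(149513681939)/25279 ≈ 45.888*I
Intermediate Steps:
y(F) = 2*F*(6 + F) (y(F) = (6 + F)*(2*F) = 2*F*(6 + F))
M(W) = -4 - 31/(2*W*(6 + W)) (M(W) = -4 - 31*1/(2*W*(6 + W)) = -4 - 31/(2*W*(6 + W)))
sqrt(-2107 + (538 + 1461)/(M(Q(-1)) + 1582)) = sqrt(-2107 + (538 + 1461)/((1/2)*(-31 - 8*(-4)*(6 - 4))/(-4*(6 - 4)) + 1582)) = sqrt(-2107 + 1999/((1/2)*(-1/4)*(-31 - 8*(-4)*2)/2 + 1582)) = sqrt(-2107 + 1999/((1/2)*(-1/4)*(1/2)*(-31 + 64) + 1582)) = sqrt(-2107 + 1999/((1/2)*(-1/4)*(1/2)*33 + 1582)) = sqrt(-2107 + 1999/(-33/16 + 1582)) = sqrt(-2107 + 1999/(25279/16)) = sqrt(-2107 + 1999*(16/25279)) = sqrt(-2107 + 31984/25279) = sqrt(-53230869/25279) = 3*I*sqrt(149513681939)/25279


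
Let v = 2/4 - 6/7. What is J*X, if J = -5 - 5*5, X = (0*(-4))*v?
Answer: 0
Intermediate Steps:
v = -5/14 (v = 2*(1/4) - 6*1/7 = 1/2 - 6/7 = -5/14 ≈ -0.35714)
X = 0 (X = (0*(-4))*(-5/14) = 0*(-5/14) = 0)
J = -30 (J = -5 - 25 = -30)
J*X = -30*0 = 0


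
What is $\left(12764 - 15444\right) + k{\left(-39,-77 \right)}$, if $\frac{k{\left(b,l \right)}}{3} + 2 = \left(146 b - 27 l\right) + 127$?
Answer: $-13150$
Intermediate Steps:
$k{\left(b,l \right)} = 375 - 81 l + 438 b$ ($k{\left(b,l \right)} = -6 + 3 \left(\left(146 b - 27 l\right) + 127\right) = -6 + 3 \left(\left(- 27 l + 146 b\right) + 127\right) = -6 + 3 \left(127 - 27 l + 146 b\right) = -6 + \left(381 - 81 l + 438 b\right) = 375 - 81 l + 438 b$)
$\left(12764 - 15444\right) + k{\left(-39,-77 \right)} = \left(12764 - 15444\right) + \left(375 - -6237 + 438 \left(-39\right)\right) = -2680 + \left(375 + 6237 - 17082\right) = -2680 - 10470 = -13150$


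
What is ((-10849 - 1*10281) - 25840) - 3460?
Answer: -50430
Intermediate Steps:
((-10849 - 1*10281) - 25840) - 3460 = ((-10849 - 10281) - 25840) - 3460 = (-21130 - 25840) - 3460 = -46970 - 3460 = -50430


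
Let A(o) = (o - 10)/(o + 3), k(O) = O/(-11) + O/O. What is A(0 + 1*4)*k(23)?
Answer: 72/77 ≈ 0.93507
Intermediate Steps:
k(O) = 1 - O/11 (k(O) = O*(-1/11) + 1 = -O/11 + 1 = 1 - O/11)
A(o) = (-10 + o)/(3 + o)
A(0 + 1*4)*k(23) = ((-10 + (0 + 1*4))/(3 + (0 + 1*4)))*(1 - 1/11*23) = ((-10 + (0 + 4))/(3 + (0 + 4)))*(1 - 23/11) = ((-10 + 4)/(3 + 4))*(-12/11) = (-6/7)*(-12/11) = ((⅐)*(-6))*(-12/11) = -6/7*(-12/11) = 72/77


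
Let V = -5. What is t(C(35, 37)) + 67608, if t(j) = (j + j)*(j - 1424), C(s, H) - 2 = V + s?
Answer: -21480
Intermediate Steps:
C(s, H) = -3 + s (C(s, H) = 2 + (-5 + s) = -3 + s)
t(j) = 2*j*(-1424 + j) (t(j) = (2*j)*(-1424 + j) = 2*j*(-1424 + j))
t(C(35, 37)) + 67608 = 2*(-3 + 35)*(-1424 + (-3 + 35)) + 67608 = 2*32*(-1424 + 32) + 67608 = 2*32*(-1392) + 67608 = -89088 + 67608 = -21480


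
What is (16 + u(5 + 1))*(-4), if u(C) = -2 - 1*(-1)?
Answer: -60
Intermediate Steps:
u(C) = -1 (u(C) = -2 + 1 = -1)
(16 + u(5 + 1))*(-4) = (16 - 1)*(-4) = 15*(-4) = -60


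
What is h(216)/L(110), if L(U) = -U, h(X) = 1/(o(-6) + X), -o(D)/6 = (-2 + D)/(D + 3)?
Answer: -1/22000 ≈ -4.5455e-5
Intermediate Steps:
o(D) = -6*(-2 + D)/(3 + D) (o(D) = -6*(-2 + D)/(D + 3) = -6*(-2 + D)/(3 + D))
h(X) = 1/(-16 + X) (h(X) = 1/(6*(2 - 1*(-6))/(3 - 6) + X) = 1/(6*(2 + 6)/(-3) + X) = 1/(6*(-⅓)*8 + X) = 1/(-16 + X))
h(216)/L(110) = 1/((-16 + 216)*((-1*110))) = 1/(200*(-110)) = (1/200)*(-1/110) = -1/22000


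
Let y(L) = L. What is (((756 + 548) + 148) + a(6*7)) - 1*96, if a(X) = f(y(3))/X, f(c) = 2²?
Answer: 28478/21 ≈ 1356.1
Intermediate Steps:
f(c) = 4
a(X) = 4/X
(((756 + 548) + 148) + a(6*7)) - 1*96 = (((756 + 548) + 148) + 4/((6*7))) - 1*96 = ((1304 + 148) + 4/42) - 96 = (1452 + 4*(1/42)) - 96 = (1452 + 2/21) - 96 = 30494/21 - 96 = 28478/21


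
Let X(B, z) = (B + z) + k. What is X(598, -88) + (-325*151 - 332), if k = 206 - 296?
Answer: -48987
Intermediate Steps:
k = -90
X(B, z) = -90 + B + z (X(B, z) = (B + z) - 90 = -90 + B + z)
X(598, -88) + (-325*151 - 332) = (-90 + 598 - 88) + (-325*151 - 332) = 420 + (-49075 - 332) = 420 - 49407 = -48987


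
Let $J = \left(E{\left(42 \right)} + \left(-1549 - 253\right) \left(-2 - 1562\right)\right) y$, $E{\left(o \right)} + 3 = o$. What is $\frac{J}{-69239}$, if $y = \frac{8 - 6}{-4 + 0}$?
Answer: $\frac{2818367}{138478} \approx 20.352$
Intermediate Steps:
$y = - \frac{1}{2}$ ($y = \frac{2}{-4} = 2 \left(- \frac{1}{4}\right) = - \frac{1}{2} \approx -0.5$)
$E{\left(o \right)} = -3 + o$
$J = - \frac{2818367}{2}$ ($J = \left(\left(-3 + 42\right) + \left(-1549 - 253\right) \left(-2 - 1562\right)\right) \left(- \frac{1}{2}\right) = \left(39 - -2818328\right) \left(- \frac{1}{2}\right) = \left(39 + 2818328\right) \left(- \frac{1}{2}\right) = 2818367 \left(- \frac{1}{2}\right) = - \frac{2818367}{2} \approx -1.4092 \cdot 10^{6}$)
$\frac{J}{-69239} = - \frac{2818367}{2 \left(-69239\right)} = \left(- \frac{2818367}{2}\right) \left(- \frac{1}{69239}\right) = \frac{2818367}{138478}$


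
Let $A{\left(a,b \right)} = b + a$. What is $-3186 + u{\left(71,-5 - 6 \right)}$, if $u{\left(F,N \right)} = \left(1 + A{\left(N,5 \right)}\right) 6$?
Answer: $-3216$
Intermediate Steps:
$A{\left(a,b \right)} = a + b$
$u{\left(F,N \right)} = 36 + 6 N$ ($u{\left(F,N \right)} = \left(1 + \left(N + 5\right)\right) 6 = \left(1 + \left(5 + N\right)\right) 6 = \left(6 + N\right) 6 = 36 + 6 N$)
$-3186 + u{\left(71,-5 - 6 \right)} = -3186 + \left(36 + 6 \left(-5 - 6\right)\right) = -3186 + \left(36 + 6 \left(-11\right)\right) = -3186 + \left(36 - 66\right) = -3186 - 30 = -3216$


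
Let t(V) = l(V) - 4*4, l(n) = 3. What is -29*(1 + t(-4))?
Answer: 348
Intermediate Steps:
t(V) = -13 (t(V) = 3 - 4*4 = 3 - 1*16 = 3 - 16 = -13)
-29*(1 + t(-4)) = -29*(1 - 13) = -29*(-12) = 348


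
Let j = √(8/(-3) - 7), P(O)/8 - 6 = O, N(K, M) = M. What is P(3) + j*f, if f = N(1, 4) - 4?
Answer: 72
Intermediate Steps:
f = 0 (f = 4 - 4 = 0)
P(O) = 48 + 8*O
j = I*√87/3 (j = √(8*(-⅓) - 7) = √(-8/3 - 7) = √(-29/3) = I*√87/3 ≈ 3.1091*I)
P(3) + j*f = (48 + 8*3) + (I*√87/3)*0 = (48 + 24) + 0 = 72 + 0 = 72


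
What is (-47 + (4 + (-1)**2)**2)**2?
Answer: 484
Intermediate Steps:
(-47 + (4 + (-1)**2)**2)**2 = (-47 + (4 + 1)**2)**2 = (-47 + 5**2)**2 = (-47 + 25)**2 = (-22)**2 = 484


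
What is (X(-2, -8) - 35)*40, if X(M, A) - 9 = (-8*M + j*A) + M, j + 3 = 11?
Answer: -3040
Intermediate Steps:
j = 8 (j = -3 + 11 = 8)
X(M, A) = 9 - 7*M + 8*A (X(M, A) = 9 + ((-8*M + 8*A) + M) = 9 + (-7*M + 8*A) = 9 - 7*M + 8*A)
(X(-2, -8) - 35)*40 = ((9 - 7*(-2) + 8*(-8)) - 35)*40 = ((9 + 14 - 64) - 35)*40 = (-41 - 35)*40 = -76*40 = -3040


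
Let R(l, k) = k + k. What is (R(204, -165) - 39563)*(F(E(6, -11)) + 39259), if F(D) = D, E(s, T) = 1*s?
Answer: -1566398645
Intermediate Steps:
E(s, T) = s
R(l, k) = 2*k
(R(204, -165) - 39563)*(F(E(6, -11)) + 39259) = (2*(-165) - 39563)*(6 + 39259) = (-330 - 39563)*39265 = -39893*39265 = -1566398645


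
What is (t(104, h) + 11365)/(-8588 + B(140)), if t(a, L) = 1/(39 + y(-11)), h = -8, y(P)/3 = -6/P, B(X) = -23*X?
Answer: -2540083/2639088 ≈ -0.96249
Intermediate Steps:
y(P) = -18/P (y(P) = 3*(-6/P) = -18/P)
t(a, L) = 11/447 (t(a, L) = 1/(39 - 18/(-11)) = 1/(39 - 18*(-1/11)) = 1/(39 + 18/11) = 1/(447/11) = 11/447)
(t(104, h) + 11365)/(-8588 + B(140)) = (11/447 + 11365)/(-8588 - 23*140) = 5080166/(447*(-8588 - 3220)) = (5080166/447)/(-11808) = (5080166/447)*(-1/11808) = -2540083/2639088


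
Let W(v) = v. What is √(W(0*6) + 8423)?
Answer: √8423 ≈ 91.777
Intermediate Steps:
√(W(0*6) + 8423) = √(0*6 + 8423) = √(0 + 8423) = √8423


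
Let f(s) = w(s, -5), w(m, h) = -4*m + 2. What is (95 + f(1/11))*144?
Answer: 153072/11 ≈ 13916.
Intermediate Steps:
w(m, h) = 2 - 4*m
f(s) = 2 - 4*s
(95 + f(1/11))*144 = (95 + (2 - 4/11))*144 = (95 + 18/11)*144 = (1063/11)*144 = 153072/11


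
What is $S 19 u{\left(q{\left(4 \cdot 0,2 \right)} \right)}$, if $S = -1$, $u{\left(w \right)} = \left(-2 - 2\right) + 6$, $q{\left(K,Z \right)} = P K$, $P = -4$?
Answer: $-38$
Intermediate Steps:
$q{\left(K,Z \right)} = - 4 K$
$u{\left(w \right)} = 2$ ($u{\left(w \right)} = -4 + 6 = 2$)
$S 19 u{\left(q{\left(4 \cdot 0,2 \right)} \right)} = \left(-1\right) 19 \cdot 2 = \left(-19\right) 2 = -38$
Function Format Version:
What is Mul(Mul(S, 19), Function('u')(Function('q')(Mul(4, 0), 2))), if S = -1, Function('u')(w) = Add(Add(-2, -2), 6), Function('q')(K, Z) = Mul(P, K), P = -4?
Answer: -38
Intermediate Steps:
Function('q')(K, Z) = Mul(-4, K)
Function('u')(w) = 2 (Function('u')(w) = Add(-4, 6) = 2)
Mul(Mul(S, 19), Function('u')(Function('q')(Mul(4, 0), 2))) = Mul(Mul(-1, 19), 2) = Mul(-19, 2) = -38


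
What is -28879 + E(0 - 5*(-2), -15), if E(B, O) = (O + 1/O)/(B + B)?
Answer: -4331963/150 ≈ -28880.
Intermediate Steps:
E(B, O) = (O + 1/O)/(2*B) (E(B, O) = (O + 1/O)/((2*B)) = (O + 1/O)*(1/(2*B)) = (O + 1/O)/(2*B))
-28879 + E(0 - 5*(-2), -15) = -28879 + (½)*(1 + (-15)²)/((0 - 5*(-2))*(-15)) = -28879 + (½)*(-1/15)*(1 + 225)/(0 + 10) = -28879 + (½)*(-1/15)*226/10 = -28879 + (½)*(⅒)*(-1/15)*226 = -28879 - 113/150 = -4331963/150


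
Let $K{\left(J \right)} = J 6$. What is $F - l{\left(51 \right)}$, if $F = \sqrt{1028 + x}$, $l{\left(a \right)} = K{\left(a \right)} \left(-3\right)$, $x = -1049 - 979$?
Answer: $918 + 10 i \sqrt{10} \approx 918.0 + 31.623 i$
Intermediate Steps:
$x = -2028$ ($x = -1049 - 979 = -2028$)
$K{\left(J \right)} = 6 J$
$l{\left(a \right)} = - 18 a$ ($l{\left(a \right)} = 6 a \left(-3\right) = - 18 a$)
$F = 10 i \sqrt{10}$ ($F = \sqrt{1028 - 2028} = \sqrt{-1000} = 10 i \sqrt{10} \approx 31.623 i$)
$F - l{\left(51 \right)} = 10 i \sqrt{10} - \left(-18\right) 51 = 10 i \sqrt{10} - -918 = 10 i \sqrt{10} + 918 = 918 + 10 i \sqrt{10}$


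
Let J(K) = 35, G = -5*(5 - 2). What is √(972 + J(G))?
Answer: √1007 ≈ 31.733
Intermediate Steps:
G = -15 (G = -5*3 = -15)
√(972 + J(G)) = √(972 + 35) = √1007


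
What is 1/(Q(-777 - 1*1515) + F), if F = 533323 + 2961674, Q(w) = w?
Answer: 1/3492705 ≈ 2.8631e-7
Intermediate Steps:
F = 3494997
1/(Q(-777 - 1*1515) + F) = 1/((-777 - 1*1515) + 3494997) = 1/((-777 - 1515) + 3494997) = 1/(-2292 + 3494997) = 1/3492705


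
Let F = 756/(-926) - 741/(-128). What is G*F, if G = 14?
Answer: 2062893/29632 ≈ 69.617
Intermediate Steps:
F = 294699/59264 (F = 756*(-1/926) - 741*(-1/128) = -378/463 + 741/128 = 294699/59264 ≈ 4.9726)
G*F = 14*(294699/59264) = 2062893/29632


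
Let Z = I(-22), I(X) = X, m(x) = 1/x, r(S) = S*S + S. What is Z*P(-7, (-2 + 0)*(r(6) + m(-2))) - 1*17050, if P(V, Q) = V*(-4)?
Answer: -17666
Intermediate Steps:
r(S) = S + S² (r(S) = S² + S = S + S²)
P(V, Q) = -4*V
Z = -22
Z*P(-7, (-2 + 0)*(r(6) + m(-2))) - 1*17050 = -(-88)*(-7) - 1*17050 = -22*28 - 17050 = -616 - 17050 = -17666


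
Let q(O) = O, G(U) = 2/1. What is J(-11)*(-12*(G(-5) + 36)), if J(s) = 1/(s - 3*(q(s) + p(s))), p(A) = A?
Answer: -456/55 ≈ -8.2909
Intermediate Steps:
G(U) = 2 (G(U) = 2*1 = 2)
J(s) = -1/(5*s) (J(s) = 1/(s - 3*(s + s)) = 1/(s - 6*s) = 1/(-5*s) = -1/(5*s))
J(-11)*(-12*(G(-5) + 36)) = (-1/5/(-11))*(-12*(2 + 36)) = (-1/5*(-1/11))*(-12*38) = (1/55)*(-456) = -456/55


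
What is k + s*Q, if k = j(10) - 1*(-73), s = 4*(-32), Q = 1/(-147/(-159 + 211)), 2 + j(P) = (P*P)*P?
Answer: 164093/147 ≈ 1116.3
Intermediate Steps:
j(P) = -2 + P³ (j(P) = -2 + (P*P)*P = -2 + P²*P = -2 + P³)
Q = -52/147 (Q = 1/(-147/52) = -52/147 ≈ -0.35374)
s = -128
k = 1071 (k = (-2 + 10³) - 1*(-73) = (-2 + 1000) + 73 = 998 + 73 = 1071)
k + s*Q = 1071 - 128*(-52/147) = 1071 + 6656/147 = 164093/147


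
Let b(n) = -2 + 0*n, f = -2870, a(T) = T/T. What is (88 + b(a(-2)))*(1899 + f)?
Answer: -83506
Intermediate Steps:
a(T) = 1
b(n) = -2 (b(n) = -2 + 0 = -2)
(88 + b(a(-2)))*(1899 + f) = (88 - 2)*(1899 - 2870) = 86*(-971) = -83506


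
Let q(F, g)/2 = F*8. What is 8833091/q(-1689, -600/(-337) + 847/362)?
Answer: -8833091/27024 ≈ -326.86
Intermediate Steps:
q(F, g) = 16*F (q(F, g) = 2*(F*8) = 2*(8*F) = 16*F)
8833091/q(-1689, -600/(-337) + 847/362) = 8833091/((16*(-1689))) = 8833091/(-27024) = 8833091*(-1/27024) = -8833091/27024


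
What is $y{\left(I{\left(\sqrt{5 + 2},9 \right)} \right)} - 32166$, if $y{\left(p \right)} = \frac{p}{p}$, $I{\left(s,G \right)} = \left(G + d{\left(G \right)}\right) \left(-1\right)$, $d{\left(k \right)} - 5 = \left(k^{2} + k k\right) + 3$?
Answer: $-32165$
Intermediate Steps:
$d{\left(k \right)} = 8 + 2 k^{2}$ ($d{\left(k \right)} = 5 + \left(\left(k^{2} + k k\right) + 3\right) = 5 + \left(\left(k^{2} + k^{2}\right) + 3\right) = 5 + \left(2 k^{2} + 3\right) = 5 + \left(3 + 2 k^{2}\right) = 8 + 2 k^{2}$)
$I{\left(s,G \right)} = -8 - G - 2 G^{2}$ ($I{\left(s,G \right)} = \left(G + \left(8 + 2 G^{2}\right)\right) \left(-1\right) = \left(8 + G + 2 G^{2}\right) \left(-1\right) = -8 - G - 2 G^{2}$)
$y{\left(p \right)} = 1$
$y{\left(I{\left(\sqrt{5 + 2},9 \right)} \right)} - 32166 = 1 - 32166 = -32165$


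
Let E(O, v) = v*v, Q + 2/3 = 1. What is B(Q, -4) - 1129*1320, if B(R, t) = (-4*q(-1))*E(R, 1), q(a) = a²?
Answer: -1490284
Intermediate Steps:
Q = ⅓ (Q = -⅔ + 1 = ⅓ ≈ 0.33333)
E(O, v) = v²
B(R, t) = -4 (B(R, t) = -4*(-1)²*1² = -4*1*1 = -4*1 = -4)
B(Q, -4) - 1129*1320 = -4 - 1129*1320 = -4 - 1490280 = -1490284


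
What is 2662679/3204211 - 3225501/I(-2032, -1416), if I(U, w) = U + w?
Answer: 10344366701903/11048119528 ≈ 936.30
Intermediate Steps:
2662679/3204211 - 3225501/I(-2032, -1416) = 2662679/3204211 - 3225501/(-2032 - 1416) = 2662679*(1/3204211) - 3225501/(-3448) = 2662679/3204211 - 3225501*(-1/3448) = 2662679/3204211 + 3225501/3448 = 10344366701903/11048119528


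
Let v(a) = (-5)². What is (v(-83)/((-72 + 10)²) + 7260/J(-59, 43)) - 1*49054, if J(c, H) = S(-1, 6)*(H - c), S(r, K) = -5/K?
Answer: -3211161855/65348 ≈ -49139.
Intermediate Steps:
v(a) = 25
J(c, H) = -5*H/6 + 5*c/6 (J(c, H) = (-5/6)*(H - c) = (-5*⅙)*(H - c) = -5*(H - c)/6 = -5*H/6 + 5*c/6)
(v(-83)/((-72 + 10)²) + 7260/J(-59, 43)) - 1*49054 = (25/((-72 + 10)²) + 7260/(-⅚*43 + (⅚)*(-59))) - 1*49054 = (25/((-62)²) + 7260/(-215/6 - 295/6)) - 49054 = (25/3844 + 7260/(-85)) - 49054 = (25*(1/3844) + 7260*(-1/85)) - 49054 = (25/3844 - 1452/17) - 49054 = -5581063/65348 - 49054 = -3211161855/65348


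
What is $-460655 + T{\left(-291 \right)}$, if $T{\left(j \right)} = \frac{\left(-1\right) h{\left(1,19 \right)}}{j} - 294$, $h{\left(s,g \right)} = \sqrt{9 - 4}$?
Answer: $-460949 + \frac{\sqrt{5}}{291} \approx -4.6095 \cdot 10^{5}$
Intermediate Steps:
$h{\left(s,g \right)} = \sqrt{5}$
$T{\left(j \right)} = -294 - \frac{\sqrt{5}}{j}$ ($T{\left(j \right)} = \frac{\left(-1\right) \sqrt{5}}{j} - 294 = - \frac{\sqrt{5}}{j} - 294 = -294 - \frac{\sqrt{5}}{j}$)
$-460655 + T{\left(-291 \right)} = -460655 - \left(294 + \frac{\sqrt{5}}{-291}\right) = -460655 - \left(294 + \sqrt{5} \left(- \frac{1}{291}\right)\right) = -460655 - \left(294 - \frac{\sqrt{5}}{291}\right) = -460949 + \frac{\sqrt{5}}{291}$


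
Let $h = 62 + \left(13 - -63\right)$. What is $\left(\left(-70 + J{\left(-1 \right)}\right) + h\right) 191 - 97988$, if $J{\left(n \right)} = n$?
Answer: $-85191$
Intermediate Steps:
$h = 138$ ($h = 62 + \left(13 + 63\right) = 62 + 76 = 138$)
$\left(\left(-70 + J{\left(-1 \right)}\right) + h\right) 191 - 97988 = \left(\left(-70 - 1\right) + 138\right) 191 - 97988 = \left(-71 + 138\right) 191 - 97988 = 67 \cdot 191 - 97988 = 12797 - 97988 = -85191$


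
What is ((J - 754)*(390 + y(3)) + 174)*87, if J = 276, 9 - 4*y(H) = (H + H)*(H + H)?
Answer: -31845393/2 ≈ -1.5923e+7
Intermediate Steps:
y(H) = 9/4 - H² (y(H) = 9/4 - (H + H)*(H + H)/4 = 9/4 - 2*H*2*H/4 = 9/4 - H²)
((J - 754)*(390 + y(3)) + 174)*87 = ((276 - 754)*(390 + (9/4 - 1*3²)) + 174)*87 = (-478*(390 + (9/4 - 1*9)) + 174)*87 = (-478*(390 + (9/4 - 9)) + 174)*87 = (-478*(390 - 27/4) + 174)*87 = (-478*1533/4 + 174)*87 = (-366387/2 + 174)*87 = -366039/2*87 = -31845393/2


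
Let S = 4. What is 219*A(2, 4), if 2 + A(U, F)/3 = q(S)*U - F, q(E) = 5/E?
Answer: -4599/2 ≈ -2299.5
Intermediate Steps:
A(U, F) = -6 - 3*F + 15*U/4 (A(U, F) = -6 + 3*((5/4)*U - F) = -6 + 3*((5*(¼))*U - F) = -6 + 3*(5*U/4 - F) = -6 + 3*(-F + 5*U/4) = -6 + (-3*F + 15*U/4) = -6 - 3*F + 15*U/4)
219*A(2, 4) = 219*(-6 - 3*4 + (15/4)*2) = 219*(-6 - 12 + 15/2) = 219*(-21/2) = -4599/2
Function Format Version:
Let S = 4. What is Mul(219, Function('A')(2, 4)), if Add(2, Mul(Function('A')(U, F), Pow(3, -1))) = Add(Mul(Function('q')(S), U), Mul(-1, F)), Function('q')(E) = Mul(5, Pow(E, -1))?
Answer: Rational(-4599, 2) ≈ -2299.5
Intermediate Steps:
Function('A')(U, F) = Add(-6, Mul(-3, F), Mul(Rational(15, 4), U)) (Function('A')(U, F) = Add(-6, Mul(3, Add(Mul(Mul(5, Pow(4, -1)), U), Mul(-1, F)))) = Add(-6, Mul(3, Add(Mul(Mul(5, Rational(1, 4)), U), Mul(-1, F)))) = Add(-6, Mul(3, Add(Mul(Rational(5, 4), U), Mul(-1, F)))) = Add(-6, Mul(3, Add(Mul(-1, F), Mul(Rational(5, 4), U)))) = Add(-6, Add(Mul(-3, F), Mul(Rational(15, 4), U))) = Add(-6, Mul(-3, F), Mul(Rational(15, 4), U)))
Mul(219, Function('A')(2, 4)) = Mul(219, Add(-6, Mul(-3, 4), Mul(Rational(15, 4), 2))) = Mul(219, Add(-6, -12, Rational(15, 2))) = Mul(219, Rational(-21, 2)) = Rational(-4599, 2)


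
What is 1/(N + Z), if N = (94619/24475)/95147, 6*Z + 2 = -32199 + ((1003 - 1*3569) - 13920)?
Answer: -4657445650/37792842537687 ≈ -0.00012324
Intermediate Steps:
Z = -16229/2 (Z = -1/3 + (-32199 + ((1003 - 1*3569) - 13920))/6 = -1/3 + (-32199 + ((1003 - 3569) - 13920))/6 = -1/3 + (-32199 + (-2566 - 13920))/6 = -1/3 + (-32199 - 16486)/6 = -1/3 + (1/6)*(-48685) = -1/3 - 48685/6 = -16229/2 ≈ -8114.5)
N = 94619/2328722825 (N = (94619*(1/24475))*(1/95147) = (94619/24475)*(1/95147) = 94619/2328722825 ≈ 4.0631e-5)
1/(N + Z) = 1/(94619/2328722825 - 16229/2) = 1/(-37792842537687/4657445650) = -4657445650/37792842537687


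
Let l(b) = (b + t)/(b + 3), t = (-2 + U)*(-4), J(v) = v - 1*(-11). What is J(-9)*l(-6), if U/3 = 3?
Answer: 68/3 ≈ 22.667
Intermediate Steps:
U = 9 (U = 3*3 = 9)
J(v) = 11 + v (J(v) = v + 11 = 11 + v)
t = -28 (t = (-2 + 9)*(-4) = 7*(-4) = -28)
l(b) = (-28 + b)/(3 + b) (l(b) = (b - 28)/(b + 3) = (-28 + b)/(3 + b))
J(-9)*l(-6) = (11 - 9)*((-28 - 6)/(3 - 6)) = 2*(-34/(-3)) = 2*(-⅓*(-34)) = 2*(34/3) = 68/3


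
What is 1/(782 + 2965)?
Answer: 1/3747 ≈ 0.00026688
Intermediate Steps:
1/(782 + 2965) = 1/3747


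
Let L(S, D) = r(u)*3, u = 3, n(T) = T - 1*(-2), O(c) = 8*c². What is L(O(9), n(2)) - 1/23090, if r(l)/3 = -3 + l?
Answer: -1/23090 ≈ -4.3309e-5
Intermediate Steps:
n(T) = 2 + T (n(T) = T + 2 = 2 + T)
r(l) = -9 + 3*l (r(l) = 3*(-3 + l) = -9 + 3*l)
L(S, D) = 0 (L(S, D) = (-9 + 3*3)*3 = (-9 + 9)*3 = 0*3 = 0)
L(O(9), n(2)) - 1/23090 = 0 - 1/23090 = -1/23090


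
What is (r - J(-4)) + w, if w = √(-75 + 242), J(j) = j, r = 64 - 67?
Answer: 1 + √167 ≈ 13.923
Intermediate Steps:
r = -3
w = √167 ≈ 12.923
(r - J(-4)) + w = (-3 - 1*(-4)) + √167 = (-3 + 4) + √167 = 1 + √167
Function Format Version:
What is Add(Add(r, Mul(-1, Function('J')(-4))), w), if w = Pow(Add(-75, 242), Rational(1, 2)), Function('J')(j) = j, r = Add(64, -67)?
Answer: Add(1, Pow(167, Rational(1, 2))) ≈ 13.923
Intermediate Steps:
r = -3
w = Pow(167, Rational(1, 2)) ≈ 12.923
Add(Add(r, Mul(-1, Function('J')(-4))), w) = Add(Add(-3, Mul(-1, -4)), Pow(167, Rational(1, 2))) = Add(Add(-3, 4), Pow(167, Rational(1, 2))) = Add(1, Pow(167, Rational(1, 2)))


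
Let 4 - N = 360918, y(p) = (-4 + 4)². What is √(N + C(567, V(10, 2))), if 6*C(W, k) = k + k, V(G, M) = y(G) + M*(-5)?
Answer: 8*I*√50754/3 ≈ 600.76*I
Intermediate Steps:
y(p) = 0 (y(p) = 0² = 0)
V(G, M) = -5*M (V(G, M) = 0 + M*(-5) = 0 - 5*M = -5*M)
N = -360914 (N = 4 - 1*360918 = 4 - 360918 = -360914)
C(W, k) = k/3 (C(W, k) = (k + k)/6 = (2*k)/6 = k/3)
√(N + C(567, V(10, 2))) = √(-360914 + (-5*2)/3) = √(-360914 + (⅓)*(-10)) = √(-360914 - 10/3) = √(-1082752/3) = 8*I*√50754/3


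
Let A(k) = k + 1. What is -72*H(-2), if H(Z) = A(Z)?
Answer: 72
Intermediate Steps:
A(k) = 1 + k
H(Z) = 1 + Z
-72*H(-2) = -72*(1 - 2) = -72*(-1) = 72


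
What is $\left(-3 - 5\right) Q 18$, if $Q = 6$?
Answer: $-864$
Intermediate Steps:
$\left(-3 - 5\right) Q 18 = \left(-3 - 5\right) 6 \cdot 18 = \left(-8\right) 6 \cdot 18 = \left(-48\right) 18 = -864$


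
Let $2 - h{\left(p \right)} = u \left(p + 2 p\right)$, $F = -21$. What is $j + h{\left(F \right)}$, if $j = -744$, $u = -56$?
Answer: $-4270$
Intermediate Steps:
$h{\left(p \right)} = 2 + 168 p$ ($h{\left(p \right)} = 2 - - 56 \left(p + 2 p\right) = 2 - - 56 \cdot 3 p = 2 - - 168 p = 2 + 168 p$)
$j + h{\left(F \right)} = -744 + \left(2 + 168 \left(-21\right)\right) = -744 + \left(2 - 3528\right) = -744 - 3526 = -4270$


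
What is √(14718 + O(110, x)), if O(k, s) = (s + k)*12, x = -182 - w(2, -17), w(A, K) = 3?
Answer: 7*√282 ≈ 117.55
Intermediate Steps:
x = -185 (x = -182 - 1*3 = -182 - 3 = -185)
O(k, s) = 12*k + 12*s (O(k, s) = (k + s)*12 = 12*k + 12*s)
√(14718 + O(110, x)) = √(14718 + (12*110 + 12*(-185))) = √(14718 + (1320 - 2220)) = √(14718 - 900) = √13818 = 7*√282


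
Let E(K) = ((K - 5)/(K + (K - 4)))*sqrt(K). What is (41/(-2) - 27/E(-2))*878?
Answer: -17999 + 94824*I*sqrt(2)/7 ≈ -17999.0 + 19157.0*I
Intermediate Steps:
E(K) = sqrt(K)*(-5 + K)/(-4 + 2*K) (E(K) = ((-5 + K)/(K + (-4 + K)))*sqrt(K) = ((-5 + K)/(-4 + 2*K))*sqrt(K) = sqrt(K)*(-5 + K)/(-4 + 2*K))
(41/(-2) - 27/E(-2))*878 = (41/(-2) - 27*(-I*sqrt(2)*(-2 - 2)/(-5 - 2)))*878 = (41*(-1/2) - 27*(-4*I*sqrt(2)/7))*878 = (-41/2 - 27*(-4*I*sqrt(2)/7))*878 = (-41/2 - (-108)*I*sqrt(2)/7)*878 = (-41/2 + 108*I*sqrt(2)/7)*878 = -17999 + 94824*I*sqrt(2)/7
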